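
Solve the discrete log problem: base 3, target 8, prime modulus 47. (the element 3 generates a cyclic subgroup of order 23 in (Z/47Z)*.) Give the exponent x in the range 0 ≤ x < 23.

Successive powers of 3 modulo 47:
  3^0=1  3^1=3  3^2=9  3^3=27  3^4=34  3^5=8
So 3^5 ≡ 8 (mod 47), giving x = 5.

5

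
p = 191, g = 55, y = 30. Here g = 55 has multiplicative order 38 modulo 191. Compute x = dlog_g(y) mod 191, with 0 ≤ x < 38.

Successive powers of 55 modulo 191:
  55^0=1  55^1=55  55^2=160  55^3=14  55^4=6  55^5=139
  55^6=5  55^7=84  55^8=36  55^9=70  55^10=30
So 55^10 ≡ 30 (mod 191), giving x = 10.

10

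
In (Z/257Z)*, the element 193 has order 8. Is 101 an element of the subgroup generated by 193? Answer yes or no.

101 ∈ ⟨193⟩ iff 101^8 ≡ 1 (mod 257), since |⟨193⟩| = 8.
101^8 mod 257 = 189.
Since 189 ≠ 1, 101 does not lie in the subgroup.

no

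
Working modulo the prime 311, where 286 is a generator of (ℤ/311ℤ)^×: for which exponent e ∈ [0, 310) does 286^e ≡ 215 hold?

Baby-step giant-step with m = ceil(sqrt(310)) = 18.
Baby table (286^j mod 311 for j=0..17):
  0:1  1:286  2:3  3:236  4:9  5:86  6:27  7:258
  8:81  9:152  10:243  11:145  12:107  13:124  14:10  15:61
  16:30  17:183
Giant step factor: 286^(-18) ≡ 273 (mod 311).
Scan 215·273^i mod 311 for i = 0, 1, …:
  i=0: 215   i=1: 227   i=2: 82   i=3: 305
  i=4: 228   i=5: 44   i=6: 194   i=7: 92
  i=8: 236
Match at i=8, j=3: e = 8·18 + 3 = 147.

147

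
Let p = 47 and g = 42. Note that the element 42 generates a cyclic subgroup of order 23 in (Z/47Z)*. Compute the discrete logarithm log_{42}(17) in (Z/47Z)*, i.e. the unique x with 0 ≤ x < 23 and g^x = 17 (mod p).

Successive powers of 42 modulo 47:
  42^0=1  42^1=42  42^2=25  42^3=16  42^4=14  42^5=24
  42^6=21  42^7=36  42^8=8  42^9=7  42^10=12  42^11=34
  42^12=18  42^13=4  42^14=27  42^15=6  42^16=17
So 42^16 ≡ 17 (mod 47), giving x = 16.

16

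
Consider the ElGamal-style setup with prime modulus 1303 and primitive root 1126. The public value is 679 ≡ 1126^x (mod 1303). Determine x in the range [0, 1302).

1168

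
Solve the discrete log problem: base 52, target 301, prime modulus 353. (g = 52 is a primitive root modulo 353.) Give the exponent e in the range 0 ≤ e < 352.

177

Baby-step giant-step with m = ceil(sqrt(352)) = 19.
Baby table (52^j mod 353 for j=0..18):
  0:1  1:52  2:233  3:114  4:280  5:87  6:288  7:150
  8:34  9:3  10:156  11:346  12:342  13:134  14:261  15:158
  16:97  17:102  18:9
Giant step factor: 52^(-19) ≡ 132 (mod 353).
Scan 301·132^i mod 353 for i = 0, 1, …:
  i=0: 301   i=1: 196   i=2: 103   i=3: 182
  i=4: 20   i=5: 169   i=6: 69   i=7: 283
  i=8: 291   i=9: 288
Match at i=9, j=6: e = 9·19 + 6 = 177.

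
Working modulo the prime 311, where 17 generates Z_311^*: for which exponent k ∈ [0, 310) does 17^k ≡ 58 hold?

Baby-step giant-step with m = ceil(sqrt(310)) = 18.
Baby table (17^j mod 311 for j=0..17):
  0:1  1:17  2:289  3:248  4:173  5:142  6:237  7:297
  8:73  9:308  10:260  11:66  12:189  13:103  14:196  15:222
  16:42  17:92
Giant step factor: 17^(-18) ≡ 242 (mod 311).
Scan 58·242^i mod 311 for i = 0, 1, …:
  i=0: 58   i=1: 41   i=2: 281   i=3: 204
  i=4: 230   i=5: 302   i=6: 310   i=7: 69
  i=8: 215   i=9: 93     …   i=13: 283
  i=14: 66
Match at i=14, j=11: k = 14·18 + 11 = 263.

263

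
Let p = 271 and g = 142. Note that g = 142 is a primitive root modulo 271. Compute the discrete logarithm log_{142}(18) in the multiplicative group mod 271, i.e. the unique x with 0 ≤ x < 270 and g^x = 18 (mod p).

158

Baby-step giant-step with m = ceil(sqrt(270)) = 17.
Baby table (142^j mod 271 for j=0..16):
  0:1  1:142  2:110  3:173  4:176  5:60  6:119  7:96
  8:82  9:262  10:77  11:94  12:69  13:42  14:2  15:13
  16:220
Giant step factor: 142^(-17) ≡ 159 (mod 271).
Scan 18·159^i mod 271 for i = 0, 1, …:
  i=0: 18   i=1: 152   i=2: 49   i=3: 203
  i=4: 28   i=5: 116   i=6: 16   i=7: 105
  i=8: 164   i=9: 60
Match at i=9, j=5: x = 9·17 + 5 = 158.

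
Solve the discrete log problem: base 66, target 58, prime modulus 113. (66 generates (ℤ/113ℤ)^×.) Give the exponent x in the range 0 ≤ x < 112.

Baby-step giant-step with m = ceil(sqrt(112)) = 11.
Baby table (66^j mod 113 for j=0..10):
  0:1  1:66  2:62  3:24  4:2  5:19  6:11  7:48
  8:4  9:38  10:22
Giant step factor: 66^(-11) ≡ 93 (mod 113).
Scan 58·93^i mod 113 for i = 0, 1, …:
  i=0: 58   i=1: 83   i=2: 35   i=3: 91
  i=4: 101   i=5: 14   i=6: 59   i=7: 63
  i=8: 96   i=9: 1
Match at i=9, j=0: x = 9·11 + 0 = 99.

99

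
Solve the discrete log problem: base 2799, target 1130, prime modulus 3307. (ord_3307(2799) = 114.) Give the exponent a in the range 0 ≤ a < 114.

14

Successive powers of 2799 modulo 3307:
  2799^0=1  2799^1=2799  2799^2=118  2799^3=2889  2799^4=696  2799^5=281
  2799^6=2760  2799^7=88  2799^8=1594  2799^9=463  2799^10=2900  2799^11=1722
  2799^12=1579  2799^13=1469  2799^14=1130
So 2799^14 ≡ 1130 (mod 3307), giving a = 14.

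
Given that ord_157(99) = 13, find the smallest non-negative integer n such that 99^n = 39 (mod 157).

3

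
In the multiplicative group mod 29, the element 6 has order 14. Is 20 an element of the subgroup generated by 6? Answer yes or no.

yes

⟨6⟩ has order 14; its elements mod 29 are {1, 4, 5, 6, 7, 9, 13, 16, 20, 22, 23, 24, 25, 28}.
20 is in this set.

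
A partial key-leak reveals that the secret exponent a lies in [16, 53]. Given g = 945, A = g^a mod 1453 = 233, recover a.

Compute 945^16 mod 1453 = 243, then multiply by 945 repeatedly:
  945^16=243  945^17=61  945^18=978  945^19=102  945^20=492
  945^21=1433  945^22=1442  945^23=1229  945^24=458  945^25=1269
  945^26=480  945^27=264  945^28=1017  945^29=632  945^30=57
  945^31=104  945^32=929  945^33=293  945^34=815  945^35=85
  945^36=410  945^37=952  945^38=233
Found 233 at exponent 38.

38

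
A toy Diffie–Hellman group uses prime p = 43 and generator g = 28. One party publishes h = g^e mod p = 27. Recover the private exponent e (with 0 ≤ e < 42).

9

Successive powers of 28 modulo 43:
  28^0=1  28^1=28  28^2=10  28^3=22  28^4=14  28^5=5
  28^6=11  28^7=7  28^8=24  28^9=27
So 28^9 ≡ 27 (mod 43), giving e = 9.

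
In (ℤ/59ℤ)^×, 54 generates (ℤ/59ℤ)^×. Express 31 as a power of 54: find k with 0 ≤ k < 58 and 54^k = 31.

13

Baby-step giant-step with m = ceil(sqrt(58)) = 8.
Baby table (54^j mod 59 for j=0..7):
  0:1  1:54  2:25  3:52  4:35  5:2  6:49  7:50
Giant step factor: 54^(-8) ≡ 21 (mod 59).
Scan 31·21^i mod 59 for i = 0, 1, …:
  i=0: 31   i=1: 2
Match at i=1, j=5: k = 1·8 + 5 = 13.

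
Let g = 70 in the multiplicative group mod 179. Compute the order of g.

89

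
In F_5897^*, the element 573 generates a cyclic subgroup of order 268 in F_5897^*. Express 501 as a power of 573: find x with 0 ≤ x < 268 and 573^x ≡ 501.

215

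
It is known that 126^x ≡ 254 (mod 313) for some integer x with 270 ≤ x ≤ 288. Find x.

271

Compute 126^270 mod 313 = 161, then multiply by 126 repeatedly:
  126^270=161  126^271=254
Found 254 at exponent 271.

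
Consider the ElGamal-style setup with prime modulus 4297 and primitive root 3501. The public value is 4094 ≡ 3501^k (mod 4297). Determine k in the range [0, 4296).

3051

Baby-step giant-step with m = ceil(sqrt(4296)) = 66.
Baby table (3501^j mod 4297 for j=0..65):
  0:1  1:3501  2:1957  3:2039  4:1222  5:2707  6:2322  7:3695
  8:2225  9:3561  10:1464  11:3440  12:3246  13:2978  14:1456  15:1214
  16:481  17:3854  18:274  19:1043  20:3390  21:76  22:3959  23:2634
  24:272  25:2635  26:3773  27:295  28:1515  29:1517  30:4222  31:3839
  32:3620  33:1767  34:2884  35:3231  36:2027  37:2180  38:708  39:3636
  40:1922  41:4117  42:1479  43:94  44:2522  45:3484  46:2598  47:3146
  48:935  49:3418  50:3570  51:2894  52:3865  53:112  54:1085  55:37
  56:627  57:3657  58:2394  59:2244  60:1328  61:4271  62:3508  63:682
  64:2847  65:2604
Giant step factor: 3501^(-66) ≡ 2855 (mod 4297).
Scan 4094·2855^i mod 4297 for i = 0, 1, …:
  i=0: 4094   i=1: 530   i=2: 606   i=3: 2736
  i=4: 3631   i=5: 2141   i=6: 2221   i=7: 2880
  i=8: 2239   i=9: 2706     …   i=45: 2097
  i=46: 1214
Match at i=46, j=15: k = 46·66 + 15 = 3051.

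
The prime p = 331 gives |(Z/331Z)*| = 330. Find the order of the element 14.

165

The order of 14 must divide p − 1 = 330 = 2 · 3 · 5 · 11.
Divisors: 1, 2, 3, 5, 6, 10, 11, 15, 22, 30, 33, 55, 66, 110, 165, 330.
Check each in increasing order: 14^1 ≡ 14;  14^2 ≡ 196;  14^3 ≡ 96;  14^5 ≡ 280;  14^6 ≡ 279;  14^10 ≡ 284;  14^11 ≡ 4;  14^15 ≡ 80;  14^22 ≡ 16;  14^30 ≡ 111;  14^33 ≡ 64;  14^55 ≡ 31;  14^66 ≡ 124;  14^110 ≡ 299;  14^165 ≡ 1.
Smallest exponent giving 1 is 165.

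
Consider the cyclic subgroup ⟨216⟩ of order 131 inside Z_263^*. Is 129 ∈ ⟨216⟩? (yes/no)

yes

129 ∈ ⟨216⟩ iff 129^131 ≡ 1 (mod 263), since |⟨216⟩| = 131.
129^131 mod 263 = 1.
Since 1 = 1, 129 lies in the subgroup.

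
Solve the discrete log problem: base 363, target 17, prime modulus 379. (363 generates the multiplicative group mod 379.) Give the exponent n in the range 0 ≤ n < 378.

265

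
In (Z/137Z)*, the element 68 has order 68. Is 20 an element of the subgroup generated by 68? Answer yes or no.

20 ∈ ⟨68⟩ iff 20^68 ≡ 1 (mod 137), since |⟨68⟩| = 68.
20^68 mod 137 = 136.
Since 136 ≠ 1, 20 does not lie in the subgroup.

no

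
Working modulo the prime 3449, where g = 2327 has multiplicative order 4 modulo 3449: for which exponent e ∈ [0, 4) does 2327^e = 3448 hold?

2

Successive powers of 2327 modulo 3449:
  2327^0=1  2327^1=2327  2327^2=3448
So 2327^2 ≡ 3448 (mod 3449), giving e = 2.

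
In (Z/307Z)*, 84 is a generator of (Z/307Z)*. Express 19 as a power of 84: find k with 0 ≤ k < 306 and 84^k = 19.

30

Successive powers of 84 modulo 307:
  84^0=1  84^1=84  84^2=302  84^3=194  84^4=25  84^5=258
  84^6=182  84^7=245  84^8=11  84^9=3  84^10=252  84^11=292
  84^12=275  84^13=75  84^14=160  84^15=239  84^16=121  84^17=33
  84^18=9  84^19=142  84^20=262  84^21=211  84^22=225  84^23=173
  84^24=103  84^25=56  84^26=99  84^27=27  84^28=119  84^29=172
  84^30=19
So 84^30 ≡ 19 (mod 307), giving k = 30.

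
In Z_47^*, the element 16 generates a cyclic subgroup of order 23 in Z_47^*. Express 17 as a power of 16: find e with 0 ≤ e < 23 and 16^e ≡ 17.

13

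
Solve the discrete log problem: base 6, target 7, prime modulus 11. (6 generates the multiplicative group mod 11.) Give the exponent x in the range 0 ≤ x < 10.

Successive powers of 6 modulo 11:
  6^0=1  6^1=6  6^2=3  6^3=7
So 6^3 ≡ 7 (mod 11), giving x = 3.

3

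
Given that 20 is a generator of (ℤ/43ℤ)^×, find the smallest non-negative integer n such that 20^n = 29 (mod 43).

17

Successive powers of 20 modulo 43:
  20^0=1  20^1=20  20^2=13  20^3=2  20^4=40  20^5=26
  20^6=4  20^7=37  20^8=9  20^9=8  20^10=31  20^11=18
  20^12=16  20^13=19  20^14=36  20^15=32  20^16=38  20^17=29
So 20^17 ≡ 29 (mod 43), giving n = 17.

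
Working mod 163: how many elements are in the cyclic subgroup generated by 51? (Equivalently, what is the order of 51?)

81

The order of 51 must divide p − 1 = 162 = 2 · 3^4.
Divisors: 1, 2, 3, 6, 9, 18, 27, 54, 81, 162.
Check each in increasing order: 51^1 ≡ 51;  51^2 ≡ 156;  51^3 ≡ 132;  51^6 ≡ 146;  51^9 ≡ 38;  51^18 ≡ 140;  51^27 ≡ 104;  51^54 ≡ 58;  51^81 ≡ 1.
Smallest exponent giving 1 is 81.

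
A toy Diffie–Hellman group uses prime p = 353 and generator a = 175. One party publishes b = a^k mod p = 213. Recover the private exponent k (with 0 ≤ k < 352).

Baby-step giant-step with m = ceil(sqrt(352)) = 19.
Baby table (175^j mod 353 for j=0..18):
  0:1  1:175  2:267  3:129  4:336  5:202  6:50  7:278
  8:289  9:96  10:209  11:216  12:29  13:133  14:330  15:211
  16:213  17:210  18:38
Giant step factor: 175^(-19) ≡ 161 (mod 353).
Scan 213·161^i mod 353 for i = 0, 1, …:
  i=0: 213
Match at i=0, j=16: k = 0·19 + 16 = 16.

16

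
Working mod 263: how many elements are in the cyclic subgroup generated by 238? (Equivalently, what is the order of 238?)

The order of 238 must divide p − 1 = 262 = 2 · 131.
Divisors: 1, 2, 131, 262.
Check each in increasing order: 238^1 ≡ 238;  238^2 ≡ 99;  238^131 ≡ 262;  238^262 ≡ 1.
Smallest exponent giving 1 is 262.

262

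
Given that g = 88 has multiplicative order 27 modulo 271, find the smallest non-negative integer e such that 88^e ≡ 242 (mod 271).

Successive powers of 88 modulo 271:
  88^0=1  88^1=88  88^2=156  88^3=178  88^4=217  88^5=126
  88^6=248  88^7=144  88^8=206  88^9=242
So 88^9 ≡ 242 (mod 271), giving e = 9.

9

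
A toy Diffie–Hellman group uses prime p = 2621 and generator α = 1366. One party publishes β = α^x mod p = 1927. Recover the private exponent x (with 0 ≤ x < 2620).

385

Baby-step giant-step with m = ceil(sqrt(2620)) = 52.
Baby table (1366^j mod 2621 for j=0..51):
  0:1  1:1366  2:2425  3:2227  4:1722  5:1215  6:597  7:371
  8:933  9:672  10:602  11:1959  12:2574  13:1323  14:1349  15:171
  16:317  17:557  18:772  19:910  20:706  21:2489  22:537  23:2283
  24:2209  25:723  26:2122  27:2447  28:827  29:31  30:410  31:1787
  32:891  33:962  34:971  35:160  36:1017  37:92  38:2485  39:315
  40:446  41:1164  42:1698  43:2504  44:59  45:1964  46:1541  47:343
  48:2000  49:918  50:1150  51:921
Giant step factor: 1366^(-52) ≡ 437 (mod 2621).
Scan 1927·437^i mod 2621 for i = 0, 1, …:
  i=0: 1927   i=1: 758   i=2: 1000   i=3: 1914
  i=4: 319   i=5: 490   i=6: 1829   i=7: 2489
Match at i=7, j=21: x = 7·52 + 21 = 385.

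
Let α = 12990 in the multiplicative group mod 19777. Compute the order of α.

618

The order of 12990 must divide p − 1 = 19776 = 2^6 · 3 · 103.
Divisors: 1, 2, 3, 4, 6, 8, 12, 16, 24, 32, 48, 64, 96, 103, 192, 206, 309, 412, 618, 824, 1236, 1648, 2472, 3296, 4944, 6592, 9888, 19776.
Check each in increasing order: 12990^1 ≡ 12990;  12990^2 ≡ 2736;  12990^3 ≡ 1371;  12990^4 ≡ 9990;  12990^6 ≡ 826;  12990^8 ≡ 5358;  12990^12 ≡ 9858;  12990^16 ≡ 11737;  12990^24 ≡ 15763;  12990^32 ≡ 10364;  12990^48 ≡ 13718;  12990^64 ≡ 3609;  12990^96 ≡ 5369;  12990^103 ≡ 5631;  12990^192 ≡ 11072;  12990^206 ≡ 5630;  12990^309 ≡ 19776;  12990^412 ≡ 14146;  12990^618 ≡ 1.
Smallest exponent giving 1 is 618.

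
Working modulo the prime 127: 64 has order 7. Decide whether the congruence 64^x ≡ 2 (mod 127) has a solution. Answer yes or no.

yes

2 ∈ ⟨64⟩ iff 2^7 ≡ 1 (mod 127), since |⟨64⟩| = 7.
2^7 mod 127 = 1.
Since 1 = 1, 2 lies in the subgroup.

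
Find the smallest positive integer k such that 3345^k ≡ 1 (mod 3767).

269

The order of 3345 must divide p − 1 = 3766 = 2 · 7 · 269.
Divisors: 1, 2, 7, 14, 269, 538, 1883, 3766.
Check each in increasing order: 3345^1 ≡ 3345;  3345^2 ≡ 1035;  3345^7 ≡ 3436;  3345^14 ≡ 318;  3345^269 ≡ 1.
Smallest exponent giving 1 is 269.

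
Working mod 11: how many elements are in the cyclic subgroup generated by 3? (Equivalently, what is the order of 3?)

5

The order of 3 must divide p − 1 = 10 = 2 · 5.
Divisors: 1, 2, 5, 10.
Check each in increasing order: 3^1 ≡ 3;  3^2 ≡ 9;  3^5 ≡ 1.
Smallest exponent giving 1 is 5.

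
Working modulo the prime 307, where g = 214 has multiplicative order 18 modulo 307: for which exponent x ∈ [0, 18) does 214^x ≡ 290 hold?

Successive powers of 214 modulo 307:
  214^0=1  214^1=214  214^2=53  214^3=290
So 214^3 ≡ 290 (mod 307), giving x = 3.

3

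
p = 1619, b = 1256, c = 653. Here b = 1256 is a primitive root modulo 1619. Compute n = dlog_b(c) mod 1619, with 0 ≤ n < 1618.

Baby-step giant-step with m = ceil(sqrt(1618)) = 41.
Baby table (1256^j mod 1619 for j=0..40):
  0:1  1:1256  2:630  3:1208  4:245  5:110  6:545  7:1302
  8:122  9:1046  10:767  11:47  12:748  13:468  14:111  15:182
  16:313  17:1330  18:1291  19:877  20:592  21:431  22:590  23:1157
  24:949  25:360  26:459  27:140  28:988  29:774  30:744  31:301
  32:829  33:207  34:952  35:890  36:730  37:526  38:104  39:1104
  40:760
Giant step factor: 1256^(-41) ≡ 944 (mod 1619).
Scan 653·944^i mod 1619 for i = 0, 1, …:
  i=0: 653   i=1: 1212   i=2: 1114   i=3: 885
  i=4: 36   i=5: 1604   i=6: 411   i=7: 1043
  i=8: 240   i=9: 1519     …   i=24: 1446
  i=25: 207
Match at i=25, j=33: n = 25·41 + 33 = 1058.

1058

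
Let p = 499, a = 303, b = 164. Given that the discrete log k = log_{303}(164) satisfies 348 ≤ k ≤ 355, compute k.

Compute 303^348 mod 499 = 165, then multiply by 303 repeatedly:
  303^348=165  303^349=95  303^350=342  303^351=333  303^352=101
  303^353=164
Found 164 at exponent 353.

353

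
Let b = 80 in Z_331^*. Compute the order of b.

The order of 80 must divide p − 1 = 330 = 2 · 3 · 5 · 11.
Divisors: 1, 2, 3, 5, 6, 10, 11, 15, 22, 30, 33, 55, 66, 110, 165, 330.
Check each in increasing order: 80^1 ≡ 80;  80^2 ≡ 111;  80^3 ≡ 274;  80^5 ≡ 293;  80^6 ≡ 270;  80^10 ≡ 120;  80^11 ≡ 1.
Smallest exponent giving 1 is 11.

11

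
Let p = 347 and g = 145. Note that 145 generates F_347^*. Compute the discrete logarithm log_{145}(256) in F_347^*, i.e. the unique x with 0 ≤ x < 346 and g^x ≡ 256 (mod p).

332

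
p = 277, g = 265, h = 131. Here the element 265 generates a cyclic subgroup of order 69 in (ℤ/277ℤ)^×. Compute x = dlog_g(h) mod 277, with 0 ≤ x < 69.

Baby-step giant-step with m = ceil(sqrt(69)) = 9.
Baby table (265^j mod 277 for j=0..8):
  0:1  1:265  2:144  3:211  4:238  5:191  6:201  7:81
  8:136
Giant step factor: 265^(-9) ≡ 157 (mod 277).
Scan 131·157^i mod 277 for i = 0, 1, …:
  i=0: 131   i=1: 69   i=2: 30   i=3: 1
Match at i=3, j=0: x = 3·9 + 0 = 27.

27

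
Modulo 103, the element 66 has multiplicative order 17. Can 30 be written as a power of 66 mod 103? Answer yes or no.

⟨66⟩ has order 17; its elements mod 103 are {1, 8, 9, 13, 14, 23, 30, 34, 61, 64, 66, 72, 76, 79, 81, 93, 100}.
30 is in this set.

yes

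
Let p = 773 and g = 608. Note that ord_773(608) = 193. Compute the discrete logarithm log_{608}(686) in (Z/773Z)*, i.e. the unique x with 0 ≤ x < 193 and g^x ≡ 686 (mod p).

153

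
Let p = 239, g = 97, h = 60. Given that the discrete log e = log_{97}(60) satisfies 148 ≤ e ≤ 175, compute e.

166

Compute 97^148 mod 239 = 102, then multiply by 97 repeatedly:
  97^148=102  97^149=95  97^150=133  97^151=234  97^152=232
  97^153=38  97^154=101  97^155=237  97^156=45  97^157=63
  97^158=136  97^159=47  97^160=18  97^161=73  97^162=150
  97^163=210  97^164=55  97^165=77  97^166=60
Found 60 at exponent 166.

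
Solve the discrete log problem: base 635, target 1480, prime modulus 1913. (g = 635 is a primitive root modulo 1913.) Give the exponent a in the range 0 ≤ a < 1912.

125

Baby-step giant-step with m = ceil(sqrt(1912)) = 44.
Baby table (635^j mod 1913 for j=0..43):
  0:1  1:635  2:1495  3:477  4:641  5:1479  6:1795  7:1590
  8:1499  9:1104  10:882  11:1474  12:533  13:1767  14:1027  15:1725
  16:1139  17:151  18:235  19:11  20:1246  21:1141  22:1421  23:1312
  24:965  25:615  26:273  27:1185  28:666  29:137  30:910  31:124
  32:307  33:1732  34:1758  35:1051  36:1661  37:672  38:121  39:315
  40:1073  41:327  42:1041  43:1050
Giant step factor: 635^(-44) ≡ 1624 (mod 1913).
Scan 1480·1624^i mod 1913 for i = 0, 1, …:
  i=0: 1480   i=1: 792   i=2: 672
Match at i=2, j=37: a = 2·44 + 37 = 125.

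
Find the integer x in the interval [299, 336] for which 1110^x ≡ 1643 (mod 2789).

Compute 1110^299 mod 2789 = 590, then multiply by 1110 repeatedly:
  1110^299=590  1110^300=2274  1110^301=95  1110^302=2257  1110^303=748
  1110^304=1947  1110^305=2484  1110^306=1708  1110^307=2149  1110^308=795
  1110^309=1126  1110^310=388  1110^311=1174  1110^312=677  1110^313=1229
  1110^314=369  1110^315=2396  1110^316=1643
Found 1643 at exponent 316.

316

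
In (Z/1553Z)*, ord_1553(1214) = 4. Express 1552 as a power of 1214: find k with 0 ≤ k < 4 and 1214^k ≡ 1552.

2

Successive powers of 1214 modulo 1553:
  1214^0=1  1214^1=1214  1214^2=1552
So 1214^2 ≡ 1552 (mod 1553), giving k = 2.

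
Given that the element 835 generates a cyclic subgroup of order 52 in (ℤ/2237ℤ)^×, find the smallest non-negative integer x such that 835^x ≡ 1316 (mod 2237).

10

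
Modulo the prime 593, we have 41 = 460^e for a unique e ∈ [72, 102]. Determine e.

99

Compute 460^72 mod 593 = 64, then multiply by 460 repeatedly:
  460^72=64  460^73=383  460^74=59  460^75=455  460^76=564
  460^77=299  460^78=557  460^79=44  460^80=78  460^81=300
  460^82=424  460^83=536  460^84=465  460^85=420  460^86=475
  460^87=276  460^88=58  460^89=588  460^90=72  460^91=505
  460^92=437  460^93=586  460^94=338  460^95=114  460^96=256
  460^97=346  460^98=236  460^99=41
Found 41 at exponent 99.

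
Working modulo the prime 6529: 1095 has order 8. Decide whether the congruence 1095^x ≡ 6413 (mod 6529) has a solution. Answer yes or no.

⟨1095⟩ has order 8; its elements mod 6529 are {1, 1095, 2311, 2707, 3822, 4218, 5434, 6528}.
6413 is not in this set.

no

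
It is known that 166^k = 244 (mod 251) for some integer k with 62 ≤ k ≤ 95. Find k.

87

Compute 166^62 mod 251 = 38, then multiply by 166 repeatedly:
  166^62=38  166^63=33  166^64=207  166^65=226  166^66=117
  166^67=95  166^68=208  166^69=141  166^70=63  166^71=167
  166^72=112  166^73=18  166^74=227  166^75=32  166^76=41
  166^77=29  166^78=45  166^79=191  166^80=80  166^81=228
  166^82=198  166^83=238  166^84=101  166^85=200  166^86=68
  166^87=244
Found 244 at exponent 87.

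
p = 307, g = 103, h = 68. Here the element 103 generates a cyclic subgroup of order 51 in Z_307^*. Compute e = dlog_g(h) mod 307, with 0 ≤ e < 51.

7

Baby-step giant-step with m = ceil(sqrt(51)) = 8.
Baby table (103^j mod 307 for j=0..7):
  0:1  1:103  2:171  3:114  4:76  5:153  6:102  7:68
Giant step factor: 103^(-8) ≡ 70 (mod 307).
Scan 68·70^i mod 307 for i = 0, 1, …:
  i=0: 68
Match at i=0, j=7: e = 0·8 + 7 = 7.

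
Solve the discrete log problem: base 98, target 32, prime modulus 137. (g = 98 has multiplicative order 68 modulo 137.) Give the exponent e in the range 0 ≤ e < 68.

15

Successive powers of 98 modulo 137:
  98^0=1  98^1=98  98^2=14  98^3=2  98^4=59  98^5=28
  98^6=4  98^7=118  98^8=56  98^9=8  98^10=99  98^11=112
  98^12=16  98^13=61  98^14=87  98^15=32
So 98^15 ≡ 32 (mod 137), giving e = 15.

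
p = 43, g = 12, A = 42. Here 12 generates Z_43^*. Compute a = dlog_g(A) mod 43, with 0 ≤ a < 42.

21

Successive powers of 12 modulo 43:
  12^0=1  12^1=12  12^2=15  12^3=8  12^4=10  12^5=34
  12^6=21  12^7=37  12^8=14  12^9=39  12^10=38  12^11=26
  12^12=11  12^13=3  12^14=36  12^15=2  12^16=24  12^17=30
  12^18=16  12^19=20  12^20=25  12^21=42
So 12^21 ≡ 42 (mod 43), giving a = 21.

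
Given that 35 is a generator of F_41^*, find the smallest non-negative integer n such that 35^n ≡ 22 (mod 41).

9

Successive powers of 35 modulo 41:
  35^0=1  35^1=35  35^2=36  35^3=30  35^4=25  35^5=14
  35^6=39  35^7=12  35^8=10  35^9=22
So 35^9 ≡ 22 (mod 41), giving n = 9.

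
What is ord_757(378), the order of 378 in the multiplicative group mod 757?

756

The order of 378 must divide p − 1 = 756 = 2^2 · 3^3 · 7.
Divisors: 1, 2, 3, 4, 6, 7, 9, 12, 14, 18, 21, 27, 28, 36, 42, 54, 63, 84, 108, 126, 189, 252, 378, 756.
Check each in increasing order: 378^1 ≡ 378;  378^2 ≡ 568;  378^3 ≡ 473;  378^4 ≡ 142;  378^6 ≡ 414;  378^7 ≡ 550;  378^9 ≡ 516;  378^12 ≡ 314;  378^14 ≡ 457;  378^18 ≡ 549;  378^21 ≡ 26;  378^27 ≡ 166;  378^28 ≡ 674;  378^36 ≡ 115;  378^42 ≡ 676;  378^54 ≡ 304;  378^63 ≡ 165;  378^84 ≡ 505;  378^108 ≡ 62;  378^126 ≡ 730;  378^189 ≡ 87;  378^252 ≡ 729;  378^378 ≡ 756;  378^756 ≡ 1.
Smallest exponent giving 1 is 756.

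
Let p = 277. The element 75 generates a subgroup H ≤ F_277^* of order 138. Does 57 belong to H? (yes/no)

57 ∈ ⟨75⟩ iff 57^138 ≡ 1 (mod 277), since |⟨75⟩| = 138.
57^138 mod 277 = 1.
Since 1 = 1, 57 lies in the subgroup.

yes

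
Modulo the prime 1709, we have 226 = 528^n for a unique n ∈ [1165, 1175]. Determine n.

Compute 528^1165 mod 1709 = 894, then multiply by 528 repeatedly:
  528^1165=894  528^1166=348  528^1167=881  528^1168=320  528^1169=1478
  528^1170=1080  528^1171=1143  528^1172=227  528^1173=226
Found 226 at exponent 1173.

1173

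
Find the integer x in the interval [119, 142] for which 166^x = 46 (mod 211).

134

Compute 166^119 mod 211 = 128, then multiply by 166 repeatedly:
  166^119=128  166^120=148  166^121=92  166^122=80  166^123=198
  166^124=163  166^125=50  166^126=71  166^127=181  166^128=84
  166^129=18  166^130=34  166^131=158  166^132=64  166^133=74
  166^134=46
Found 46 at exponent 134.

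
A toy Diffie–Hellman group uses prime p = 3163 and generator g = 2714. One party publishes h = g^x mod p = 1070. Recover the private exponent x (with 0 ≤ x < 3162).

1638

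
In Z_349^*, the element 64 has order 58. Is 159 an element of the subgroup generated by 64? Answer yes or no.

no

159 ∈ ⟨64⟩ iff 159^58 ≡ 1 (mod 349), since |⟨64⟩| = 58.
159^58 mod 349 = 123.
Since 123 ≠ 1, 159 does not lie in the subgroup.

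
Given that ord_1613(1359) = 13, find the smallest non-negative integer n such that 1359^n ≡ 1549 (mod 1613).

6

Successive powers of 1359 modulo 1613:
  1359^0=1  1359^1=1359  1359^2=1609  1359^3=1016  1359^4=16  1359^5=775
  1359^6=1549
So 1359^6 ≡ 1549 (mod 1613), giving n = 6.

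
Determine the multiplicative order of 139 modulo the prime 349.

58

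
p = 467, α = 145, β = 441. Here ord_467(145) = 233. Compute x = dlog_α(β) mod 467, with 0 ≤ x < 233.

179

Baby-step giant-step with m = ceil(sqrt(233)) = 16.
Baby table (145^j mod 467 for j=0..15):
  0:1  1:145  2:10  3:49  4:100  5:23  6:66  7:230
  8:193  9:432  10:62  11:117  12:153  13:236  14:129  15:25
Giant step factor: 145^(-16) ≡ 122 (mod 467).
Scan 441·122^i mod 467 for i = 0, 1, …:
  i=0: 441   i=1: 97   i=2: 159   i=3: 251
  i=4: 267   i=5: 351   i=6: 325   i=7: 422
  i=8: 114   i=9: 365   i=10: 165   i=11: 49
Match at i=11, j=3: x = 11·16 + 3 = 179.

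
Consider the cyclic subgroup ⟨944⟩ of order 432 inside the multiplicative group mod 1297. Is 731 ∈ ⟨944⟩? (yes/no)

no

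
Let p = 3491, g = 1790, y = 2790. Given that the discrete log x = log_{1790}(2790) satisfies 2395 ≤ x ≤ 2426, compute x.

2422

Compute 1790^2395 mod 3491 = 2965, then multiply by 1790 repeatedly:
  1790^2395=2965  1790^2396=1030  1790^2397=452  1790^2398=2659  1790^2399=1377
  1790^2400=184  1790^2401=1206  1790^2402=1302  1790^2403=2083  1790^2404=182
  1790^2405=1117  1790^2406=2578  1790^2407=3009  1790^2408=2988  1790^2409=308
  1790^2410=3233  1790^2411=2483  1790^2412=527  1790^2413=760  1790^2414=2401
  1790^2415=369  1790^2416=711  1790^2417=1966  1790^2418=212  1790^2419=2452
  1790^2420=893  1790^2421=3083  1790^2422=2790
Found 2790 at exponent 2422.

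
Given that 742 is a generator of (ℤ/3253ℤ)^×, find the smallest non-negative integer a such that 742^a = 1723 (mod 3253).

2761

Baby-step giant-step with m = ceil(sqrt(3252)) = 58.
Baby table (742^j mod 3253 for j=0..57):
  0:1  1:742  2:807  3:242  4:649  5:114  6:10  7:914
  8:1564  9:2420  10:3237  11:1140  12:100  13:2634  14:2628  15:1429
  16:3093  17:1641  18:1000  19:316  20:256  21:1278  22:1653  23:145
  24:241  25:3160  26:2560  27:3021  28:265  29:1450  30:2410  31:2323
  32:2829  33:933  34:2650  35:1488  36:1329  37:459  38:2266  39:2824
  40:476  41:1868  42:278  43:1337  44:3142  45:2216  46:1507  47:2415
  48:2780  49:358  50:2143  51:2642  52:2058  53:1379  54:1776  55:327
  56:1912  57:396
Giant step factor: 742^(-58) ≡ 971 (mod 3253).
Scan 1723·971^i mod 3253 for i = 0, 1, …:
  i=0: 1723   i=1: 991   i=2: 2626   i=3: 2747
  i=4: 3130   i=5: 928   i=6: 7   i=7: 291
  i=8: 2803   i=9: 2205     …   i=46: 2551
  i=47: 1488
Match at i=47, j=35: a = 47·58 + 35 = 2761.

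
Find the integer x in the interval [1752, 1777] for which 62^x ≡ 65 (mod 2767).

1776

Compute 62^1752 mod 2767 = 1871, then multiply by 62 repeatedly:
  62^1752=1871  62^1753=2555  62^1754=691  62^1755=1337  62^1756=2651
  62^1757=1109  62^1758=2350  62^1759=1816  62^1760=1912  62^1761=2330
  62^1762=576  62^1763=2508  62^1764=544  62^1765=524  62^1766=2051
  62^1767=2647  62^1768=861  62^1769=809  62^1770=352  62^1771=2455
  62^1772=25  62^1773=1550  62^1774=2022  62^1775=849  62^1776=65
Found 65 at exponent 1776.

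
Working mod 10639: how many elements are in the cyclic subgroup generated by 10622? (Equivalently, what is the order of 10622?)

The order of 10622 must divide p − 1 = 10638 = 2 · 3^3 · 197.
Divisors: 1, 2, 3, 6, 9, 18, 27, 54, 197, 394, 591, 1182, 1773, 3546, 5319, 10638.
Check each in increasing order: 10622^1 ≡ 10622;  10622^2 ≡ 289;  10622^3 ≡ 5726;  10622^6 ≡ 8317;  10622^9 ≡ 2978;  10622^18 ≡ 6197;  10622^27 ≡ 6640;  10622^54 ≡ 1584;  10622^197 ≡ 4182;  10622^394 ≡ 9247;  10622^591 ≡ 8828;  10622^1182 ≡ 2909;  10622^1773 ≡ 8745;  10622^3546 ≡ 1893;  10622^5319 ≡ 1.
Smallest exponent giving 1 is 5319.

5319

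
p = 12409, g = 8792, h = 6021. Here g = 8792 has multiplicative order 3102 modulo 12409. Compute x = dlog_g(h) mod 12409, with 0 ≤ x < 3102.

1250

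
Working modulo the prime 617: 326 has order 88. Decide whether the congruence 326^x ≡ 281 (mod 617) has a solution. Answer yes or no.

281 ∈ ⟨326⟩ iff 281^88 ≡ 1 (mod 617), since |⟨326⟩| = 88.
281^88 mod 617 = 1.
Since 1 = 1, 281 lies in the subgroup.

yes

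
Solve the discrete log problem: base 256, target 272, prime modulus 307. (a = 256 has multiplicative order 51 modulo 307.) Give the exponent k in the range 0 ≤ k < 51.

9

Successive powers of 256 modulo 307:
  256^0=1  256^1=256  256^2=145  256^3=280  256^4=149  256^5=76
  256^6=115  256^7=275  256^8=97  256^9=272
So 256^9 ≡ 272 (mod 307), giving k = 9.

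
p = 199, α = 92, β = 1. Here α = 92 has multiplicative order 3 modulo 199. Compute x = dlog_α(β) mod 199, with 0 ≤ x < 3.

0

Successive powers of 92 modulo 199:
  92^0=1
So 92^0 ≡ 1 (mod 199), giving x = 0.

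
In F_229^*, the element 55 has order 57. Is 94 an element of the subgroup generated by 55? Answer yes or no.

yes

94 ∈ ⟨55⟩ iff 94^57 ≡ 1 (mod 229), since |⟨55⟩| = 57.
94^57 mod 229 = 1.
Since 1 = 1, 94 lies in the subgroup.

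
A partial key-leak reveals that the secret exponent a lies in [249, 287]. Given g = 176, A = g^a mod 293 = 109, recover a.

268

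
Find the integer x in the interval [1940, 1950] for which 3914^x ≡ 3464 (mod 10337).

Compute 3914^1940 mod 10337 = 6669, then multiply by 3914 repeatedly:
  3914^1940=6669  3914^1941=1541  3914^1942=5003  3914^1943=3464
Found 3464 at exponent 1943.

1943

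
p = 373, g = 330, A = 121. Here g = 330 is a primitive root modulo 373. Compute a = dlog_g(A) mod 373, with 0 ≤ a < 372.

Baby-step giant-step with m = ceil(sqrt(372)) = 20.
Baby table (330^j mod 373 for j=0..19):
  0:1  1:330  2:357  3:315  4:256  5:182  6:7  7:72
  8:261  9:340  10:300  11:155  12:49  13:131  14:335  15:142
  16:235  17:339  18:343  19:171
Giant step factor: 330^(-20) ≡ 251 (mod 373).
Scan 121·251^i mod 373 for i = 0, 1, …:
  i=0: 121   i=1: 158   i=2: 120   i=3: 280
  i=4: 156   i=5: 364   i=6: 352   i=7: 324
  i=8: 10   i=9: 272     …   i=15: 147
  i=16: 343
Match at i=16, j=18: a = 16·20 + 18 = 338.

338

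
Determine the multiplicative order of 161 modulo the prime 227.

113

The order of 161 must divide p − 1 = 226 = 2 · 113.
Divisors: 1, 2, 113, 226.
Check each in increasing order: 161^1 ≡ 161;  161^2 ≡ 43;  161^113 ≡ 1.
Smallest exponent giving 1 is 113.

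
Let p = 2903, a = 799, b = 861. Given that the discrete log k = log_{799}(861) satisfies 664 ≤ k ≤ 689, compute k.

674

Compute 799^664 mod 2903 = 2089, then multiply by 799 repeatedly:
  799^664=2089  799^665=2789  799^666=1810  799^667=496  799^668=1496
  799^669=2171  799^670=1538  799^671=893  799^672=2272  799^673=953
  799^674=861
Found 861 at exponent 674.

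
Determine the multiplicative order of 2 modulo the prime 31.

5

The order of 2 must divide p − 1 = 30 = 2 · 3 · 5.
Divisors: 1, 2, 3, 5, 6, 10, 15, 30.
Check each in increasing order: 2^1 ≡ 2;  2^2 ≡ 4;  2^3 ≡ 8;  2^5 ≡ 1.
Smallest exponent giving 1 is 5.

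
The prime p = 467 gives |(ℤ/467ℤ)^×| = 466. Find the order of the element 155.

233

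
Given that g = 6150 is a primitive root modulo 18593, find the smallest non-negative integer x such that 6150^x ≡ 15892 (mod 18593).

624

Baby-step giant-step with m = ceil(sqrt(18592)) = 137.
Baby table (6150^j mod 18593 for j=0..136):
  0:1  1:6150  2:4338  3:16338  4:2128  5:16321  6:9136  7:16947
  8:10285  9:17957  10:11723  11:11389  12:2519  13:3881  14:13331  15:9113
  16:5648  17:3476  18:14043  19:18558  20:7866  21:15507  22:4553  23:18485
  24:5148  25:14914  26:1831  27:11885  28:3667  29:17334  30:10431  31:4800
  32:12909  33:16833  34:15719  35:6843  36:8491  37:10506  38:1225  39:3585
  40:15045  41:7982  42:3780  43:5750  44:17207  45:10287  46:11664  47:1806
  48:6879  49:6775  50:17930  51:13010  52:5821  53:7625  54:2204  55:303
  56:4150  57:12904  58:4676  59:12622  60:18118  61:16444  62:3273  63:11324
  64:11815  65:806  66:11162  67:944  68:4584  69:4612  70:9475  71:788
  72:12020  73:15825  74:7988  75:3494  76:13185  77:3677  78:4462  79:16625
  80:843  81:15596  82:12706  83:14114  84:8976  85:18376  86:4146  87:6897
  88:5917  89:3049  90:9606  91:6939  92:3915  93:17908  94:7861  95:3350
  96:1456  97:11167  98:13101  99:7681  100:11930  101:1522  102:8021  103:1921
  104:7595  105:3634  106:314  107:16021  108:4843  109:17057  110:17437  111:11719
  112:5382  113:3760  114:12901  115:4819  116:18201  117:6290  118:10060  119:10089
  120:2509  121:16753  122:7137  123:13070  124:2961  125:7603  126:15648  127:16425
  128:16574  129:3274  130:17474  131:16153  132:17144  133:13290  134:17265  135:13720
  136:2966
Giant step factor: 6150^(-137) ≡ 5178 (mod 18593).
Scan 15892·5178^i mod 18593 for i = 0, 1, …:
  i=0: 15892   i=1: 14751   i=2: 634   i=3: 10484
  i=4: 13185
Match at i=4, j=76: x = 4·137 + 76 = 624.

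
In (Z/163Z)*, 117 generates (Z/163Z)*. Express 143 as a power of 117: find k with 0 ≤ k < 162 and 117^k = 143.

26

Baby-step giant-step with m = ceil(sqrt(162)) = 13.
Baby table (117^j mod 163 for j=0..12):
  0:1  1:117  2:160  3:138  4:9  5:75  6:136  7:101
  8:81  9:23  10:83  11:94  12:77
Giant step factor: 117^(-13) ≡ 63 (mod 163).
Scan 143·63^i mod 163 for i = 0, 1, …:
  i=0: 143   i=1: 44   i=2: 1
Match at i=2, j=0: k = 2·13 + 0 = 26.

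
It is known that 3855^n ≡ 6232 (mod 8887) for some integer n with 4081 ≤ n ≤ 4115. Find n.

4084

Compute 3855^4081 mod 8887 = 93, then multiply by 3855 repeatedly:
  3855^4081=93  3855^4082=3035  3855^4083=4633  3855^4084=6232
Found 6232 at exponent 4084.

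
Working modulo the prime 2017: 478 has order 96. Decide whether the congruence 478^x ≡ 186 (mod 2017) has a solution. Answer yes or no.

186 ∈ ⟨478⟩ iff 186^96 ≡ 1 (mod 2017), since |⟨478⟩| = 96.
186^96 mod 2017 = 1401.
Since 1401 ≠ 1, 186 does not lie in the subgroup.

no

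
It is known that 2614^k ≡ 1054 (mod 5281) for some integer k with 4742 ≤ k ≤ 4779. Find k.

4758

Compute 2614^4742 mod 5281 = 4230, then multiply by 2614 repeatedly:
  2614^4742=4230  2614^4743=4087  2614^4744=5236  2614^4745=3833  2614^4746=1405
  2614^4747=2375  2614^4748=3075  2614^4749=368  2614^4750=810  2614^4751=4940
  2614^4752=1115  2614^4753=4779  2614^4754=2741  2614^4755=3938  2614^4756=1263
  2614^4757=857  2614^4758=1054
Found 1054 at exponent 4758.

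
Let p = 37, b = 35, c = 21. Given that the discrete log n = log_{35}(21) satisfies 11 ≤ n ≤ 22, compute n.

22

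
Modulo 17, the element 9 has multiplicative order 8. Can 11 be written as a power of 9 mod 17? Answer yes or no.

no

⟨9⟩ has order 8; its elements mod 17 are {1, 2, 4, 8, 9, 13, 15, 16}.
11 is not in this set.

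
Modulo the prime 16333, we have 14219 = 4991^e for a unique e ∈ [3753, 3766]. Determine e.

Compute 4991^3753 mod 16333 = 6790, then multiply by 4991 repeatedly:
  4991^3753=6790  4991^3754=14248  4991^3755=14219
Found 14219 at exponent 3755.

3755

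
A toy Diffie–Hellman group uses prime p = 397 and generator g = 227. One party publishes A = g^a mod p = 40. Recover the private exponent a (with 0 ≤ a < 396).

70

Baby-step giant-step with m = ceil(sqrt(396)) = 20.
Baby table (227^j mod 397 for j=0..19):
  0:1  1:227  2:316  3:272  4:209  5:200  6:142  7:77
  8:11  9:115  10:300  11:213  12:314  13:215  14:371  15:53
  16:121  17:74  18:124  19:358
Giant step factor: 227^(-20) ≡ 10 (mod 397).
Scan 40·10^i mod 397 for i = 0, 1, …:
  i=0: 40   i=1: 3   i=2: 30   i=3: 300
Match at i=3, j=10: a = 3·20 + 10 = 70.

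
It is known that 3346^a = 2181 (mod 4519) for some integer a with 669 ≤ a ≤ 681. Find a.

676

Compute 3346^669 mod 4519 = 3611, then multiply by 3346 repeatedly:
  3346^669=3611  3346^670=3119  3346^671=1803  3346^672=4492  3346^673=38
  3346^674=616  3346^675=472  3346^676=2181
Found 2181 at exponent 676.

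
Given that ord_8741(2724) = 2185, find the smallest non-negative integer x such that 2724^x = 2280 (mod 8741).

467

Baby-step giant-step with m = ceil(sqrt(2185)) = 47.
Baby table (2724^j mod 8741 for j=0..46):
  0:1  1:2724  2:7808  3:2139  4:5130  5:6002  6:3778  7:3115
  8:6490  9:4458  10:2343  11:1402  12:7972  13:3084  14:715  15:7158
  16:5962  17:8451  18:5471  19:8340  20:301  21:7011  22:7620  23:5746
  24:5714  25:5956  26:848  27:2328  28:4247  29:4485  30:5963  31:2434
  32:4538  33:1738  34:5431  35:4272  36:2657  37:120  38:3463  39:1673
  40:3191  41:3730  42:3478  43:7569  44:6678  45:851  46:1759
Giant step factor: 2724^(-47) ≡ 4123 (mod 8741).
Scan 2280·4123^i mod 8741 for i = 0, 1, …:
  i=0: 2280   i=1: 3865   i=2: 552   i=3: 3236
  i=4: 3262   i=5: 5568   i=6: 2998   i=7: 980
  i=8: 2198   i=9: 6678
Match at i=9, j=44: x = 9·47 + 44 = 467.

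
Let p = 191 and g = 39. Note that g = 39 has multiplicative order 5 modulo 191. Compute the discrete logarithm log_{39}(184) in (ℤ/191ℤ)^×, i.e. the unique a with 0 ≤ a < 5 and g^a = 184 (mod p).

2

Successive powers of 39 modulo 191:
  39^0=1  39^1=39  39^2=184
So 39^2 ≡ 184 (mod 191), giving a = 2.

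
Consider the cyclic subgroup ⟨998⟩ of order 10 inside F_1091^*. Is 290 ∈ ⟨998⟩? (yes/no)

⟨998⟩ has order 10; its elements mod 1091 are {1, 79, 93, 290, 305, 786, 801, 998, 1012, 1090}.
290 is in this set.

yes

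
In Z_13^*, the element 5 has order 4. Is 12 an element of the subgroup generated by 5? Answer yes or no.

12 ∈ ⟨5⟩ iff 12^4 ≡ 1 (mod 13), since |⟨5⟩| = 4.
12^4 mod 13 = 1.
Since 1 = 1, 12 lies in the subgroup.

yes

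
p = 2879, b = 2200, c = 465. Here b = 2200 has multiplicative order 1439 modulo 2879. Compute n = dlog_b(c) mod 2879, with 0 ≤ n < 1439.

1396

Baby-step giant-step with m = ceil(sqrt(1439)) = 38.
Baby table (2200^j mod 2879 for j=0..37):
  0:1  1:2200  2:401  3:1226  4:2456  5:2196  6:238  7:2501
  8:431  9:1009  10:91  11:1549  12:1943  13:2164  14:1813  15:1185
  16:1505  17:150  18:1794  19:2570  20:2523  21:2767  22:1194  23:1152
  24:880  25:1312  26:1642  27:2134  28:2030  29:671  30:2152  31:1324
  32:2131  33:1188  34:2347  35:1353  36:2593  37:1301
Giant step factor: 2200^(-38) ≡ 1974 (mod 2879).
Scan 465·1974^i mod 2879 for i = 0, 1, …:
  i=0: 465   i=1: 2388   i=2: 989   i=3: 324
  i=4: 438   i=5: 912   i=6: 913   i=7: 8
  i=8: 1397   i=9: 2475     …   i=35: 634
  i=36: 2030
Match at i=36, j=28: n = 36·38 + 28 = 1396.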